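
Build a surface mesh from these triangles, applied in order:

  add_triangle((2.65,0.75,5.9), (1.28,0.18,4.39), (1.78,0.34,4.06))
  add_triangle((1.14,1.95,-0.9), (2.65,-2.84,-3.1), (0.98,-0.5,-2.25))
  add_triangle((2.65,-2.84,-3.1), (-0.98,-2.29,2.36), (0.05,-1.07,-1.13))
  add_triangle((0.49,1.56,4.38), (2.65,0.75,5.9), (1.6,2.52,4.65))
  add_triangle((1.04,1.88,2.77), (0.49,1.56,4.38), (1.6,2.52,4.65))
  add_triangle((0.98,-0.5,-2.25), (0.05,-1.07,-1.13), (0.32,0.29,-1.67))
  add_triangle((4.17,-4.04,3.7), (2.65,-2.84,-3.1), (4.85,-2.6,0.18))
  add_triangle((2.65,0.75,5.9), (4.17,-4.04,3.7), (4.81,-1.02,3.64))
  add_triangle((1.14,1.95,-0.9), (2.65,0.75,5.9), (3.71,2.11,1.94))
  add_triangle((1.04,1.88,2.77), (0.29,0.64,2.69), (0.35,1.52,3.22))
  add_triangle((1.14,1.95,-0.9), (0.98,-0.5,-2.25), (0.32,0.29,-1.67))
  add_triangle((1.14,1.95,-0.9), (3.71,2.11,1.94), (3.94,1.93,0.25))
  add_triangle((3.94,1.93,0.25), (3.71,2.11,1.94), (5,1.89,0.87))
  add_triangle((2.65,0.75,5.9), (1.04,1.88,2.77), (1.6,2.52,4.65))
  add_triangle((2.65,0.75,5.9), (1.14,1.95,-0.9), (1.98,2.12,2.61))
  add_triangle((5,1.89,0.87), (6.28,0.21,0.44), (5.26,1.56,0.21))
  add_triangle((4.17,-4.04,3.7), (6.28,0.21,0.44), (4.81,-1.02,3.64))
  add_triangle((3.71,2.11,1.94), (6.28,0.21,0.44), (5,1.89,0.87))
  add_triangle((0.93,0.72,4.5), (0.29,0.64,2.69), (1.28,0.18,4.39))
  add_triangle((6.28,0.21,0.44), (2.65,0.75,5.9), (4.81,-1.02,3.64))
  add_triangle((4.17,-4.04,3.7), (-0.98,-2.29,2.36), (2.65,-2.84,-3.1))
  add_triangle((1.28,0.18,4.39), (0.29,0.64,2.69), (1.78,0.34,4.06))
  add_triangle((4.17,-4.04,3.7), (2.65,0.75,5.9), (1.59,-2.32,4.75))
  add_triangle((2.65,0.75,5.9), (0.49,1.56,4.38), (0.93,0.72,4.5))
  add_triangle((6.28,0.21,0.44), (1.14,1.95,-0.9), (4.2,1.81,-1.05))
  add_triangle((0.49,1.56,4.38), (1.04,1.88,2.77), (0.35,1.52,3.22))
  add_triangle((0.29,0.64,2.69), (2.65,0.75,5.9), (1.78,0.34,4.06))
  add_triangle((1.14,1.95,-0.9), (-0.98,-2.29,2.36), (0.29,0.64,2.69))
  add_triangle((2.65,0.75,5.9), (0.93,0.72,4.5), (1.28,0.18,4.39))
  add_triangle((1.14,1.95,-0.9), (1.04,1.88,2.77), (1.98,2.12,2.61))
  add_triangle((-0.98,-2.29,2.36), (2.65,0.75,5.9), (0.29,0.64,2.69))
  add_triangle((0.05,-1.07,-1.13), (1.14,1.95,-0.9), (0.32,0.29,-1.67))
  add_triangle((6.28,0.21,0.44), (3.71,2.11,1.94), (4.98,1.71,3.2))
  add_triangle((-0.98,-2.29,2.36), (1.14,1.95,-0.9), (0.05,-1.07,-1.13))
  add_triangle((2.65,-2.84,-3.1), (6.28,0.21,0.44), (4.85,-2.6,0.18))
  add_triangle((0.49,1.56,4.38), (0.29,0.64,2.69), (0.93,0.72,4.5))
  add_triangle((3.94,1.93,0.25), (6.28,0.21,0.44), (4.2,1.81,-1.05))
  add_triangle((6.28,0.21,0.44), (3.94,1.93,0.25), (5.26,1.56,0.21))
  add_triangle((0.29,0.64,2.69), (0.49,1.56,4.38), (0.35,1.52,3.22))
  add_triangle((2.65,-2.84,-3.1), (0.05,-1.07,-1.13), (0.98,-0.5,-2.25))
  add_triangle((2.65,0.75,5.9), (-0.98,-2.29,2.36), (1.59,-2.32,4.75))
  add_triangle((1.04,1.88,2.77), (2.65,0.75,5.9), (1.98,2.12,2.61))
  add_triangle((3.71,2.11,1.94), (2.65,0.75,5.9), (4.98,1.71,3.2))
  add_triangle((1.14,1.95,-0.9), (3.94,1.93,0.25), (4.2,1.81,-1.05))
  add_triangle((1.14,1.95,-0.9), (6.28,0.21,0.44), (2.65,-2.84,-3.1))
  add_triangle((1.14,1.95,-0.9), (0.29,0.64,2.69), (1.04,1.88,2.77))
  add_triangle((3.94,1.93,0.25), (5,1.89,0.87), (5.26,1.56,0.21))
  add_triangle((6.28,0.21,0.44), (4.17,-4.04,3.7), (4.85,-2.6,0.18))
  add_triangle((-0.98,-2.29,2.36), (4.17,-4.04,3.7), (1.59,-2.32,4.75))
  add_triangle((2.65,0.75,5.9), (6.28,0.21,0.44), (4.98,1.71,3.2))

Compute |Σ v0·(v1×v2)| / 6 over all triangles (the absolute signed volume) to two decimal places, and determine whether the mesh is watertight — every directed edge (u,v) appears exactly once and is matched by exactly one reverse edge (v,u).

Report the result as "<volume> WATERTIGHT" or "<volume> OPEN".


Per-triangle v0·(v1×v2)/6:
  t1: +0.1036
  t2: +1.6513
  t3: +2.1256
  t4: +2.3201
  t5: +0.2438
  t6: +0.2347
  t7: +8.7329
  t8: +10.4252
  t9: +2.9329
  t10: -0.2490
  t11: +0.5139
  t12: +1.7445
  t13: +0.7322
  t14: +0.3468
  t15: +1.0758
  t16: +1.0387
  t17: +10.2370
  t18: +1.9493
  t19: +0.0456
  t20: +9.3491
  t21: +12.8851
  t22: -0.2938
  t23: +9.6215
  t24: +0.8615
  t25: -0.9777
  t26: +0.2056
  t27: -0.1718
  t28: -0.3837
  t29: +0.5063
  t30: +0.9445
  t31: +2.9364
  t32: -0.2579
  t33: +3.2122
  t34: -0.4754
  t35: +9.0093
  t36: +0.1061
  t37: +2.4846
  t38: -0.2606
  t39: +0.0054
  t40: +0.7558
  t41: +4.4810
  t42: +1.5725
  t43: +2.8537
  t44: +1.3610
  t45: +9.5785
  t46: +0.0422
  t47: +0.4144
  t48: +10.5514
  t49: +5.7682
  t50: +7.2578
Σ = +140.1480 → |volume| = 140.15

Directed edges: 150 total, each appears once with its reverse present → watertight.

140.15 WATERTIGHT


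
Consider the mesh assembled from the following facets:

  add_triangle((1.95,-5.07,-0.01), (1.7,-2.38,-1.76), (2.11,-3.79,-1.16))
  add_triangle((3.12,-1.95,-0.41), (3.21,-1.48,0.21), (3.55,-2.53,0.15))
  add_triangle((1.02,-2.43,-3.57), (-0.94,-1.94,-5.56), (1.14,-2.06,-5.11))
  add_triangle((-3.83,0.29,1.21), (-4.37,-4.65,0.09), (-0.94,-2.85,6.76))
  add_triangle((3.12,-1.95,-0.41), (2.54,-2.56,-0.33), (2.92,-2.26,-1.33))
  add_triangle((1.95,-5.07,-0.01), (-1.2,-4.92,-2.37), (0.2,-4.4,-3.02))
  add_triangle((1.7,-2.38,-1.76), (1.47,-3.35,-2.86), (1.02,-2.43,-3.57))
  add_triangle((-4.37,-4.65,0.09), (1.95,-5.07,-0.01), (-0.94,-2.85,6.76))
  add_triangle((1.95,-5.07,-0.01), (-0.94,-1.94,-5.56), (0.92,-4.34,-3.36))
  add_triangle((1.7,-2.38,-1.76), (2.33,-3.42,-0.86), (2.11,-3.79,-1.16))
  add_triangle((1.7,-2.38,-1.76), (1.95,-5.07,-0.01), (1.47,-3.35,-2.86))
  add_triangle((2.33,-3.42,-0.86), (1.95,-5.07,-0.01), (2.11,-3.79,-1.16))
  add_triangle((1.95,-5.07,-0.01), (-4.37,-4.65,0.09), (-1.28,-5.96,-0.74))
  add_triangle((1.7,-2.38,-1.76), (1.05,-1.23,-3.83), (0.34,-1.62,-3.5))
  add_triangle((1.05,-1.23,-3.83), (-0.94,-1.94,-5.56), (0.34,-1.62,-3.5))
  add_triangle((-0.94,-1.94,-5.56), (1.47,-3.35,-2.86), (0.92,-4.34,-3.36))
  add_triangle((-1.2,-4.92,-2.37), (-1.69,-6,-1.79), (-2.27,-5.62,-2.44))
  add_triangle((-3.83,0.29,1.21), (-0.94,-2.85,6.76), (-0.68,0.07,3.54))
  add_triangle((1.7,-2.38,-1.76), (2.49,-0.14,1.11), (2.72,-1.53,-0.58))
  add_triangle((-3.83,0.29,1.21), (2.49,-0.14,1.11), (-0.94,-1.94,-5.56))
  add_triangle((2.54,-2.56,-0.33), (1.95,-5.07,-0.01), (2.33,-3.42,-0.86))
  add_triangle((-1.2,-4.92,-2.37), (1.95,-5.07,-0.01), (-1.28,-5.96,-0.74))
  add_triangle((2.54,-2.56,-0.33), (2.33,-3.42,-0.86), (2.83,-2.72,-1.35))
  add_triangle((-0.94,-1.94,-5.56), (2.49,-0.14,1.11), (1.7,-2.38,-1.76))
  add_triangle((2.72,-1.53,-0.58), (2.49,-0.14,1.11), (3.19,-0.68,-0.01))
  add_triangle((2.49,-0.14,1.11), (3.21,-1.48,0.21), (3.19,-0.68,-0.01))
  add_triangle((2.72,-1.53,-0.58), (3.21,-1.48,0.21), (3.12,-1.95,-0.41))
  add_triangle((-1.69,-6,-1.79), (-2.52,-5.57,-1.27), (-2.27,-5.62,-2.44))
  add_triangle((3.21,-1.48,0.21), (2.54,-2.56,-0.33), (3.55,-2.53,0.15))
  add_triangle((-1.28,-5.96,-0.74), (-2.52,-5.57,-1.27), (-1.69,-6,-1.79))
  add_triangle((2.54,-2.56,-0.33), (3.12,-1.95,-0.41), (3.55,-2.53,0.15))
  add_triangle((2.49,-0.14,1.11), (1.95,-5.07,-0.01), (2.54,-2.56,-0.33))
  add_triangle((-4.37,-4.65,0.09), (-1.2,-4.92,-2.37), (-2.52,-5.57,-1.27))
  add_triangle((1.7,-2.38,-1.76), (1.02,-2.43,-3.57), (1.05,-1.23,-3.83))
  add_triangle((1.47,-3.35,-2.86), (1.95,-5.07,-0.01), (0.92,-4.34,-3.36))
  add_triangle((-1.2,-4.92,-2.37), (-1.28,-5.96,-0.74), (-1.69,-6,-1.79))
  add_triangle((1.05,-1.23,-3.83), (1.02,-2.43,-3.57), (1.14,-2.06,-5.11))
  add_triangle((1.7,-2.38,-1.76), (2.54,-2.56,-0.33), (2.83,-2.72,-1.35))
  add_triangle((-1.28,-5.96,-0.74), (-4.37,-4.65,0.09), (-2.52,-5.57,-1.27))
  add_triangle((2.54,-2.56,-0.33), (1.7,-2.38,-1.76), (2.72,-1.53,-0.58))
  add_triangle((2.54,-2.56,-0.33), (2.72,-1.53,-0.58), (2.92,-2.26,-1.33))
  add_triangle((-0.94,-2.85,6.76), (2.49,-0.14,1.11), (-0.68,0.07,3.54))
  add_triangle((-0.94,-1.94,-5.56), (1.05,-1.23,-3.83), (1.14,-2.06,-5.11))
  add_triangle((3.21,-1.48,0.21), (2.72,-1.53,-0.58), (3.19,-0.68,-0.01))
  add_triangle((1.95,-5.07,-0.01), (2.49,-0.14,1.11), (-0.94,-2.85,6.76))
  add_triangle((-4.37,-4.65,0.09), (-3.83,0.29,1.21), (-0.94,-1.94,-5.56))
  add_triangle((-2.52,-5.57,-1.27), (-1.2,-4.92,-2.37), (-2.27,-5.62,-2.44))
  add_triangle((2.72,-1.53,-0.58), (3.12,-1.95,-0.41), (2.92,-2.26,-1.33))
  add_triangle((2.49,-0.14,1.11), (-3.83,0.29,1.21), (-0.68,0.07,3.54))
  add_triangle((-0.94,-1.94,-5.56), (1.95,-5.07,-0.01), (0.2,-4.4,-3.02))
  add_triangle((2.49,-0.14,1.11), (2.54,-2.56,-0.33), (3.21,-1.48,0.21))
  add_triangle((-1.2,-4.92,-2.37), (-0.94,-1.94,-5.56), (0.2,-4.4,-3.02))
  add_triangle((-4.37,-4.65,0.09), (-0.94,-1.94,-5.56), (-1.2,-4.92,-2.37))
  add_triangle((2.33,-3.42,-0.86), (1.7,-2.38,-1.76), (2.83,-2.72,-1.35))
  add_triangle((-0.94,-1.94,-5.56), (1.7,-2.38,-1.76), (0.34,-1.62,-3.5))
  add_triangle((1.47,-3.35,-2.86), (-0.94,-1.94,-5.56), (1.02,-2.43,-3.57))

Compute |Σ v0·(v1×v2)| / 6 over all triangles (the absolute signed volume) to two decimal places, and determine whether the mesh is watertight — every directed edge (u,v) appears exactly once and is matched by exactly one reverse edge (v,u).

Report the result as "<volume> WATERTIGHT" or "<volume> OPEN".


162.20 WATERTIGHT

Per-triangle v0·(v1×v2)/6:
  t1: +0.2034
  t2: +0.2710
  t3: +1.7825
  t4: +22.9555
  t5: +0.4794
  t6: +4.8922
  t7: +0.5404
  t8: +35.0370
  t9: +1.2575
  t10: +0.3218
  t11: +1.6225
  t12: +0.5178
  t13: +4.0891
  t14: -1.1031
  t15: -0.7191
  t16: +2.4909
  t17: +0.7617
  t18: +6.2768
  t19: -0.2605
  t20: -2.2535
  t21: +0.8428
  t22: +5.2219
  t23: +0.4769
  t24: +2.7915
  t25: -0.4460
  t26: +0.5186
  t27: +0.1168
  t28: +0.9952
  t29: -0.1760
  t30: +1.1435
  t31: +0.3112
  t32: +2.1282
  t33: +1.5305
  t34: +0.9497
  t35: +2.3206
  t36: +0.5526
  t37: +0.2248
  t38: -0.3634
  t39: +2.8146
  t40: +0.8533
  t41: -0.4220
  t42: +4.7244
  t43: +0.6333
  t44: +0.3529
  t45: +15.8377
  t46: +16.9652
  t47: -0.7876
  t48: +0.1340
  t49: +0.0806
  t50: +2.7158
  t51: +0.4362
  t52: +5.1737
  t53: +13.1652
  t54: +0.6170
  t55: -0.7865
  t56: +1.3947
Σ = +162.2050 → |volume| = 162.20

Directed edges: 168 total, each appears once with its reverse present → watertight.


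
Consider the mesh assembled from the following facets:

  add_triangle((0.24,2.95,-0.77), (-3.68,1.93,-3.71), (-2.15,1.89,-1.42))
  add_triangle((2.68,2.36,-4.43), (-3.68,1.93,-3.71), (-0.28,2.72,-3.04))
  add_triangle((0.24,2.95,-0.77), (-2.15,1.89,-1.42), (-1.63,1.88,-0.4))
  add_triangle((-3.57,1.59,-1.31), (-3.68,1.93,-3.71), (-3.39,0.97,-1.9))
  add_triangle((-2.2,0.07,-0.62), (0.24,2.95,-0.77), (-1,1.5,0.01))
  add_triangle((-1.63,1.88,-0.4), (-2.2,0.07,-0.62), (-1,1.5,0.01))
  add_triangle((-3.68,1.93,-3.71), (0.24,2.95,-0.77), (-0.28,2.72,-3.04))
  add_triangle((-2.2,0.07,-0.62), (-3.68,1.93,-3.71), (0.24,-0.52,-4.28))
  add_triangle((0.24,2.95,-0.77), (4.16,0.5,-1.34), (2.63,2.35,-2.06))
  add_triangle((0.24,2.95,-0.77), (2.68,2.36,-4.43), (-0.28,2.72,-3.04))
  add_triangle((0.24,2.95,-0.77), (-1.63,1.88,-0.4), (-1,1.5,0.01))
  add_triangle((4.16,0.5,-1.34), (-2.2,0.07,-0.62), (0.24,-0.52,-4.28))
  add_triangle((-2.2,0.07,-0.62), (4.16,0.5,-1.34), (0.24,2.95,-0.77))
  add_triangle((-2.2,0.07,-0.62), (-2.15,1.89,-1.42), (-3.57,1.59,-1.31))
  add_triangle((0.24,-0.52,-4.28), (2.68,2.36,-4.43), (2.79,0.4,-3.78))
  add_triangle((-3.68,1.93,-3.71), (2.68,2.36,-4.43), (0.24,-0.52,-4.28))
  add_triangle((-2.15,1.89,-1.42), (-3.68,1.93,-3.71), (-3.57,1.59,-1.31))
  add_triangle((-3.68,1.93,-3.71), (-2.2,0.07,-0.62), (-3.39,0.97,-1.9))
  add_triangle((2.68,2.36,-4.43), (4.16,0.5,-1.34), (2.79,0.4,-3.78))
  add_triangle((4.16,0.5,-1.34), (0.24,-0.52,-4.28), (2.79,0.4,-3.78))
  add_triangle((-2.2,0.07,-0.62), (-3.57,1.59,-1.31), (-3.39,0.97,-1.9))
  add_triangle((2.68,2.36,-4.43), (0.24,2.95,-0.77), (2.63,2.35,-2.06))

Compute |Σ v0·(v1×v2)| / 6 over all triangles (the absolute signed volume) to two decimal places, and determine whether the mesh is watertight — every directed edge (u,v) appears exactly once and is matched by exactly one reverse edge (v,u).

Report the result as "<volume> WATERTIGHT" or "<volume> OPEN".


42.11 OPEN

Per-triangle v0·(v1×v2)/6:
  t1: +1.8834
  t2: +4.8864
  t3: +0.9151
  t4: +0.8715
  t5: -0.7674
  t6: +0.1637
  t7: +3.6055
  t8: +3.3922
  t9: +1.4796
  t10: +3.7903
  t11: +0.3019
  t12: -1.4801
  t13: -2.5304
  t14: -0.2377
  t15: +3.8394
  t16: +12.1676
  t17: +1.1999
  t18: +0.2170
  t19: +3.9112
  t20: +1.2849
  t21: +0.4153
  t22: +2.8037
Σ = +42.1130 → |volume| = 42.11

Directed edges: 66 total; 6 unmatched, e.g. (-2.15,1.89,-1.42)→(-1.63,1.88,-0.4) → open.


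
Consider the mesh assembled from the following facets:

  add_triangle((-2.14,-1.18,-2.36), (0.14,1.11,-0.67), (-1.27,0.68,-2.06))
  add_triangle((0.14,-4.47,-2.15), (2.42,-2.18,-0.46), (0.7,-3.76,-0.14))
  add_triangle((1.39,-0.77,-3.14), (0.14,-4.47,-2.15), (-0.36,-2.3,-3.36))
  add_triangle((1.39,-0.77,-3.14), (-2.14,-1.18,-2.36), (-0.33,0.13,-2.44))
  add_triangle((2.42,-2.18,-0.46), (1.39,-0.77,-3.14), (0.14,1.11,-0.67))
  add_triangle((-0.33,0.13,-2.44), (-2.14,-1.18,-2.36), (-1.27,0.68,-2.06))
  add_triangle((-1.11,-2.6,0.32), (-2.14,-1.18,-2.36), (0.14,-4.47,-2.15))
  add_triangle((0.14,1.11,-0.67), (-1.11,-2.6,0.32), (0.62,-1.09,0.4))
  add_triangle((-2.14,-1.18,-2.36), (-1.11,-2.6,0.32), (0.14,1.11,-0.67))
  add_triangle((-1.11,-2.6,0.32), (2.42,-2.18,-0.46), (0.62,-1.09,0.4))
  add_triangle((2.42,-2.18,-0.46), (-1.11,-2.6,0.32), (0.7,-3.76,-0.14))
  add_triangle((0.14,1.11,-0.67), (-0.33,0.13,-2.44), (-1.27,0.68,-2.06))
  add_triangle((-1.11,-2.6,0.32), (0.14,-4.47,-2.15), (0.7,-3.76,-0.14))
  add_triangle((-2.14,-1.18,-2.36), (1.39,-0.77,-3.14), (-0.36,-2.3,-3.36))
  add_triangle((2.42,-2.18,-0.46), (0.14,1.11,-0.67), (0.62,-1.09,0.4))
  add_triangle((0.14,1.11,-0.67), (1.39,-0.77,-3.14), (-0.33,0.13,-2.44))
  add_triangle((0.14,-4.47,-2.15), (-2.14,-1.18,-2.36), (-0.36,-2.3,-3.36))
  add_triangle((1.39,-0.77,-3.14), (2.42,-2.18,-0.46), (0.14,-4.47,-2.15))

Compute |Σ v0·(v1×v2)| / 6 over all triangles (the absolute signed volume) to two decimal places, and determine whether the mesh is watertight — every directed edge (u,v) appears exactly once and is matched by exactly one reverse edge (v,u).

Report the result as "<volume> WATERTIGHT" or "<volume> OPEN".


Per-triangle v0·(v1×v2)/6:
  t1: -0.1629
  t2: +2.6680
  t3: +3.1848
  t4: +1.6576
  t5: +1.3087
  t6: +0.9487
  t7: +4.1382
  t8: -0.2124
  t9: -0.0157
  t10: +0.7285
  t11: +0.1477
  t12: +0.4866
  t13: +2.1622
  t14: +1.8788
  t15: +0.1203
  t16: +0.8807
  t17: +3.0783
  t18: +5.4514
Σ = +28.4493 → |volume| = 28.45

Directed edges: 54 total, each appears once with its reverse present → watertight.

28.45 WATERTIGHT


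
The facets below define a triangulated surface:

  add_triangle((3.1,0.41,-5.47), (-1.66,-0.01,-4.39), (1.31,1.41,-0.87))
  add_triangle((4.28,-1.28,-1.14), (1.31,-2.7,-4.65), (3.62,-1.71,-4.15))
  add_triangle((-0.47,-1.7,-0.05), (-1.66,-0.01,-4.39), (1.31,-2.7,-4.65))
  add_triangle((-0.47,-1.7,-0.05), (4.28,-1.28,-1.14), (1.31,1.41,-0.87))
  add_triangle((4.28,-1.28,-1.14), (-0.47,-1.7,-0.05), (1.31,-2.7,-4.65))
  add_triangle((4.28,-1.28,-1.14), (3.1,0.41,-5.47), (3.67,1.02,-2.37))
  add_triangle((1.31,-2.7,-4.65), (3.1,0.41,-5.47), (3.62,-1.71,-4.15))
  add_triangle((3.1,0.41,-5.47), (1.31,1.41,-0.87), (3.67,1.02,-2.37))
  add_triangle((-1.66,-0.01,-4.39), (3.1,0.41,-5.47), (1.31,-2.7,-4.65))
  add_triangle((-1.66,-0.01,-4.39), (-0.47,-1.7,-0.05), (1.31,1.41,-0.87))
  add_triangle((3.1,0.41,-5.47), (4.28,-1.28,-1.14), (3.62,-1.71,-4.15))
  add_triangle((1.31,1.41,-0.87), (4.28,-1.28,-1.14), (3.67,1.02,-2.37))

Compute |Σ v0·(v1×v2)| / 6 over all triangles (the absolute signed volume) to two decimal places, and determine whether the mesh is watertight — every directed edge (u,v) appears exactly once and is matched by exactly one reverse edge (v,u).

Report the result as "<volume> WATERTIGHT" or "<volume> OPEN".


46.85 WATERTIGHT

Per-triangle v0·(v1×v2)/6:
  t1: +4.8328
  t2: +3.3206
  t3: +4.7039
  t4: -0.9093
  t5: +5.3586
  t6: +5.6872
  t7: +5.9662
  t8: +2.2254
  t9: +11.1185
  t10: -1.5725
  t11: +5.1171
  t12: +1.0026
Σ = +46.8511 → |volume| = 46.85

Directed edges: 36 total, each appears once with its reverse present → watertight.


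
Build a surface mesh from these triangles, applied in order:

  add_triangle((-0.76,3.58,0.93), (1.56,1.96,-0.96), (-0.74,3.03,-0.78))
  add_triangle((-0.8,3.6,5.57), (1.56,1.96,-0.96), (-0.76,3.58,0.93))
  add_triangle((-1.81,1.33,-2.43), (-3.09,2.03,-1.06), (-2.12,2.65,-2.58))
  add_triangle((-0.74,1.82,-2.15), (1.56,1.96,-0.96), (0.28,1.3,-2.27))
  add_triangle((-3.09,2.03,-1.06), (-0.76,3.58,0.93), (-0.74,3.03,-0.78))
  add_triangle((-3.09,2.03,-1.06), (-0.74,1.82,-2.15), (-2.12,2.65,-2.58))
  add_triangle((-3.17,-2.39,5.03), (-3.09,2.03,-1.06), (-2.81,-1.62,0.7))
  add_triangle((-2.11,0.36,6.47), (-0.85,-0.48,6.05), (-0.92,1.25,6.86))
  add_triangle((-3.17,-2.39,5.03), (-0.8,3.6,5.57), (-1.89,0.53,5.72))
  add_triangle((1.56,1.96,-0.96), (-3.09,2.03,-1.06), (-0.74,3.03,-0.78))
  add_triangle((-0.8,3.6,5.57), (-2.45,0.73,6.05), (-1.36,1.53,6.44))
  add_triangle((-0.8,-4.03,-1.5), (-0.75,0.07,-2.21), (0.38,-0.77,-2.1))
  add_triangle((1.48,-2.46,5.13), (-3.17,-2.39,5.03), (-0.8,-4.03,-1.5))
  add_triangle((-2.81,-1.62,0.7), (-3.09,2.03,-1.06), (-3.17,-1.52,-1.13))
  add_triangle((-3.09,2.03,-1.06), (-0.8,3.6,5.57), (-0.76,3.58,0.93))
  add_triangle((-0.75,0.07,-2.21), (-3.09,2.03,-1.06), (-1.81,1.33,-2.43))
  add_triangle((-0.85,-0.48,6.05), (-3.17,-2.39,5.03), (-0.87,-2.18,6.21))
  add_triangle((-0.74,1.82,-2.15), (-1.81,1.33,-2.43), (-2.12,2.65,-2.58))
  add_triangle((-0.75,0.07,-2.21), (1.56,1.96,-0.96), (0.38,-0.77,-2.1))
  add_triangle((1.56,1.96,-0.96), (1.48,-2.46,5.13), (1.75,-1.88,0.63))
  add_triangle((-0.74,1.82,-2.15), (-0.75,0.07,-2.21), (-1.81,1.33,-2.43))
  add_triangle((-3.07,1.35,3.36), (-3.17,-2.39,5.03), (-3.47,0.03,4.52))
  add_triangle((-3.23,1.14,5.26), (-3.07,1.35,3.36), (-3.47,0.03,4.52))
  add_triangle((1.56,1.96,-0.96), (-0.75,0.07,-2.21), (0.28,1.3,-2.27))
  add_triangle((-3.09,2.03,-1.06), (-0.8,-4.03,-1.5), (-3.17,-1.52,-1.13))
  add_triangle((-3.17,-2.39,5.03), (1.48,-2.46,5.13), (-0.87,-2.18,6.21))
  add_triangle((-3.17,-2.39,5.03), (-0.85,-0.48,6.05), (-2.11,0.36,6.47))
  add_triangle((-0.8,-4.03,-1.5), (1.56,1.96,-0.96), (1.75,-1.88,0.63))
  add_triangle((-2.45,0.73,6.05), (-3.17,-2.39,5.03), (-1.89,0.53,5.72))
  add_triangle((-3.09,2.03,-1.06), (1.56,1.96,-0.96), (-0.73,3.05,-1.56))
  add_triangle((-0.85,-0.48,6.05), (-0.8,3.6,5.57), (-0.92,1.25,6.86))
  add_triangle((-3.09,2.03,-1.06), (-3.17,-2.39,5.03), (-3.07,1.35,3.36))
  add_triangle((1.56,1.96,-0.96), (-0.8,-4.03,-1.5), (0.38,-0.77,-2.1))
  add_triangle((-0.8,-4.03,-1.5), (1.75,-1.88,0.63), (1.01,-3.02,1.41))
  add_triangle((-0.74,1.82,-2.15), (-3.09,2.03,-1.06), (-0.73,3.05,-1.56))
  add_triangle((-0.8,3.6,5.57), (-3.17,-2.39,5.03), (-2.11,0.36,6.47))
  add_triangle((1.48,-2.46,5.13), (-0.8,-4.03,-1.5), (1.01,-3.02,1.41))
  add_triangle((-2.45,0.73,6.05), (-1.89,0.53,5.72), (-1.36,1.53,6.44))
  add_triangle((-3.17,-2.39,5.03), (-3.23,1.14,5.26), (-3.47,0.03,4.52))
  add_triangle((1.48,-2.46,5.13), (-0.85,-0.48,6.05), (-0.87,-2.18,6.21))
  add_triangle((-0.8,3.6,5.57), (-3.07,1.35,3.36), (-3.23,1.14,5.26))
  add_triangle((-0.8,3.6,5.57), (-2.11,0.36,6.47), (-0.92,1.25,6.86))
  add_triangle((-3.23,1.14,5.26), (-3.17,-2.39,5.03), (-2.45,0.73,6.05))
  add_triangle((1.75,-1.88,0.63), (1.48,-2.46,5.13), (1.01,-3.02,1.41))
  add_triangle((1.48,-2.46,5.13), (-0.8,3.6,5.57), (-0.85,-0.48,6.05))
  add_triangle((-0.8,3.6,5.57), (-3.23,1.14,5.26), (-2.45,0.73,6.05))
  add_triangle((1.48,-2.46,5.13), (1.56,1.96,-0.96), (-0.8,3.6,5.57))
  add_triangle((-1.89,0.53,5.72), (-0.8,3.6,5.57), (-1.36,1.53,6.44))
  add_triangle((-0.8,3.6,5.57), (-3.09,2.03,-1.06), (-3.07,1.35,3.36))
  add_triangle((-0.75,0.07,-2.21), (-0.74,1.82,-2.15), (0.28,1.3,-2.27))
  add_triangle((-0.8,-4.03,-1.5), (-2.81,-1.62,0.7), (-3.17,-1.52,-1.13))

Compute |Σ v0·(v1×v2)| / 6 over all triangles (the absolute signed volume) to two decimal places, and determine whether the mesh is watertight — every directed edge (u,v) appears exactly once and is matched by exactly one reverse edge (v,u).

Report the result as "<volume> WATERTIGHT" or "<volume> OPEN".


157.83 OPEN

Per-triangle v0·(v1×v2)/6:
  t1: +1.9326
  t2: +5.4334
  t3: +1.0369
  t4: +0.8574
  t5: +2.3947
  t6: +0.0450
  t7: +7.0871
  t8: +2.2114
  t9: -1.6006
  t10: +1.1500
  t11: +2.5792
  t12: +1.7307
  t13: +18.7718
  t14: +3.1631
  t15: +7.3873
  t16: +0.5355
  t17: +4.1960
  t18: +0.4835
  t19: +1.3576
  t20: +4.4890
  t21: +0.6310
  t22: +0.2039
  t23: +1.2166
  t24: +0.1065
  t25: +2.1740
  t26: +3.1024
  t27: +4.5802
  t28: +3.4552
  t29: +1.4714
  t30: +0.0339
  t31: -0.2101
  t32: +8.0641
  t33: +0.8215
  t34: +2.1763
  t35: +1.6105
  t36: +2.5003
  t37: +3.1854
  t38: +0.5253
  t39: +2.0510
  t40: +3.7391
  t41: +3.5402
  t42: +3.7214
  t43: +3.9012
  t44: +2.3290
  t45: +8.9333
  t46: +3.9890
  t47: +12.9354
  t48: -1.3319
  t49: +8.9946
  t50: +0.6825
  t51: +3.4533
Σ = +157.8279 → |volume| = 157.83

Directed edges: 153 total; 9 unmatched, e.g. (-0.74,1.82,-2.15)→(1.56,1.96,-0.96) → open.


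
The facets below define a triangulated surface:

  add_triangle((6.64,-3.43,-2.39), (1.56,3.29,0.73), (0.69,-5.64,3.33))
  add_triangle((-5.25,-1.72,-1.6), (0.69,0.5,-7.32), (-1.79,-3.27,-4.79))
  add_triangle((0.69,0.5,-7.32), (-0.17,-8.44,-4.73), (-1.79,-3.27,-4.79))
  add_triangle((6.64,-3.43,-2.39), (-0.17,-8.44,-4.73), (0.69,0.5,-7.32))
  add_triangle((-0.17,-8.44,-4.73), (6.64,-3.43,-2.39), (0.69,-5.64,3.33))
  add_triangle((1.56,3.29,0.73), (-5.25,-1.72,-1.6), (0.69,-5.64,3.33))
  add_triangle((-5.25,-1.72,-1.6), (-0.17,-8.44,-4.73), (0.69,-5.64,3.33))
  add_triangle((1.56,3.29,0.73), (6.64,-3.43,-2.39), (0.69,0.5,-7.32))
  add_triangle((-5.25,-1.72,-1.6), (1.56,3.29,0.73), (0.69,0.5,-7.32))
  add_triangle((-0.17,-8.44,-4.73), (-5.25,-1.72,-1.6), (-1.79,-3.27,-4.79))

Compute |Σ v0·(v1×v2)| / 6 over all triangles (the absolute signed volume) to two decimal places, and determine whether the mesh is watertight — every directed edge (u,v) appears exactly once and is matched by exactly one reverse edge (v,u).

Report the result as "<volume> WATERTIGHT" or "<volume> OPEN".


Per-triangle v0·(v1×v2)/6:
  t1: +23.7714
  t2: +18.6994
  t3: +21.2612
  t4: +71.2793
  t5: +61.7854
  t6: +8.8924
  t7: +46.8993
  t8: +33.2779
  t9: +18.3713
  t10: +20.1537
Σ = +324.3912 → |volume| = 324.39

Directed edges: 30 total, each appears once with its reverse present → watertight.

324.39 WATERTIGHT


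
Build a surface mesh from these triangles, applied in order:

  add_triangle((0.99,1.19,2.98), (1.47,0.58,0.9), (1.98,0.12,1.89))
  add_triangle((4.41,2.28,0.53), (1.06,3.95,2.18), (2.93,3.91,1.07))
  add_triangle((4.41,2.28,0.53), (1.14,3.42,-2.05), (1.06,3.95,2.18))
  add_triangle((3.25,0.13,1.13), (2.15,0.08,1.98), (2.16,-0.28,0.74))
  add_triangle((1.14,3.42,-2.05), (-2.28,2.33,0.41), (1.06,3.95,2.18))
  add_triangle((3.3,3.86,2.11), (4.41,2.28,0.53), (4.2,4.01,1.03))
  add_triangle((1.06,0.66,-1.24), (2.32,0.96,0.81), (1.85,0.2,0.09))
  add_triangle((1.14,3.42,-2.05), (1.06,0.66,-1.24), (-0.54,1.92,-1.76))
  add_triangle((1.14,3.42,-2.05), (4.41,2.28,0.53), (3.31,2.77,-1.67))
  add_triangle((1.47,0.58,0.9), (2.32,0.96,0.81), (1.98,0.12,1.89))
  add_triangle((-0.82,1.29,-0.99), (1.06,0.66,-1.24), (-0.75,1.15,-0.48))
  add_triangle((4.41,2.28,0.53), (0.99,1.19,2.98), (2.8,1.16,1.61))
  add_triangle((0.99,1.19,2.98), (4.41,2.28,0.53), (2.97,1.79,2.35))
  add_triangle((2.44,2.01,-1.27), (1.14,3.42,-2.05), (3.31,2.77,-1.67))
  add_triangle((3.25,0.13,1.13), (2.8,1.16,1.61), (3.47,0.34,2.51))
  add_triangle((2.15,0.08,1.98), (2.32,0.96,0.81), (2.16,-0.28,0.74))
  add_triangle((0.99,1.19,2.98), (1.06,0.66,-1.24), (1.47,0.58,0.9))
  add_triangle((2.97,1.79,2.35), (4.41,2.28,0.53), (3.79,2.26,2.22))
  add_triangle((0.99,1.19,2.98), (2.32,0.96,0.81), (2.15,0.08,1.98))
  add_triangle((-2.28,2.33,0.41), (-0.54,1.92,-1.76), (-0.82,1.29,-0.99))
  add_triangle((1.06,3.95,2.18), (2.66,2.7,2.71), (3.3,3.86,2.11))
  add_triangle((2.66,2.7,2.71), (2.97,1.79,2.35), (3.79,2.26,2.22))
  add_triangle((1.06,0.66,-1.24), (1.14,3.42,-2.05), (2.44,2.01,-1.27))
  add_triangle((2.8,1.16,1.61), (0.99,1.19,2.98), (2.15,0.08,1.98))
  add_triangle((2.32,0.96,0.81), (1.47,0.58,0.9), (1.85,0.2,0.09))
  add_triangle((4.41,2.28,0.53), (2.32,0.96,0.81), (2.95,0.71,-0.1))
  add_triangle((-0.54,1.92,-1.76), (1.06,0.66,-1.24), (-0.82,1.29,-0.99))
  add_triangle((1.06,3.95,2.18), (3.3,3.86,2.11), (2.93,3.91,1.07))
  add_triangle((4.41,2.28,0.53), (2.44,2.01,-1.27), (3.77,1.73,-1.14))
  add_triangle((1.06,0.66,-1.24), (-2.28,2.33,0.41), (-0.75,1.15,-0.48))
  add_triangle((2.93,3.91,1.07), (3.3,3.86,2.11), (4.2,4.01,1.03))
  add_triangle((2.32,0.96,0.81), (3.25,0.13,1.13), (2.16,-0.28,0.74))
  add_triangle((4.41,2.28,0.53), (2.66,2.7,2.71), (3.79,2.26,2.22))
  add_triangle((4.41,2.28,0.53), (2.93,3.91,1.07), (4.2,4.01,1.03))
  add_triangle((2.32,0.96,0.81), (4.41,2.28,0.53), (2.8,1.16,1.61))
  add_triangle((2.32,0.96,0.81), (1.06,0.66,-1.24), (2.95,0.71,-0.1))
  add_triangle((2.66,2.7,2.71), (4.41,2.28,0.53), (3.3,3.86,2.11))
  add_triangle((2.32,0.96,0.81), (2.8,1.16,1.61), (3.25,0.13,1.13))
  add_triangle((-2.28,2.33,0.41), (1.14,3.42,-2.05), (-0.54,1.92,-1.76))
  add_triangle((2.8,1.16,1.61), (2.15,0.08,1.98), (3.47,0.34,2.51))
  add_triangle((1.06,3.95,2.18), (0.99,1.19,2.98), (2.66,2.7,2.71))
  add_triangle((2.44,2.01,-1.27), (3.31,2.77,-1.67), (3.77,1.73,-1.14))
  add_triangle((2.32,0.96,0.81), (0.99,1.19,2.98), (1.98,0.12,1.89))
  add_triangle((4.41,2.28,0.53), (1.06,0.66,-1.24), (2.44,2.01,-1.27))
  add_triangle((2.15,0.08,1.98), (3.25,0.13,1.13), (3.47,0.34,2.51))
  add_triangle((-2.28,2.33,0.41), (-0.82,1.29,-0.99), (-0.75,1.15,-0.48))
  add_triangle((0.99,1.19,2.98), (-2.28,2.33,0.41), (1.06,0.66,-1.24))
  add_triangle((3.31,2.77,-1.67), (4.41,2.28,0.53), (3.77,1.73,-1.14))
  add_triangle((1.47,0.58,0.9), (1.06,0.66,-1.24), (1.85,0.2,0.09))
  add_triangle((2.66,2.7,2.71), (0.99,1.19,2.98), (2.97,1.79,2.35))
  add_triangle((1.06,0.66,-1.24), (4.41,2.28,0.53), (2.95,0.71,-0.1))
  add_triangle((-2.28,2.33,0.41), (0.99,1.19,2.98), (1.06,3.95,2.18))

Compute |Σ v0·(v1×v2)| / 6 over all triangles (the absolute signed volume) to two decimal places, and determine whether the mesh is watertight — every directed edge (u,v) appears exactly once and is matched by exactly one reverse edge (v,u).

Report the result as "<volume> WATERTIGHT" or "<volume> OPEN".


Per-triangle v0·(v1×v2)/6:
  t1: -0.5173
  t2: -1.8185
  t3: +9.7390
  t4: +0.2446
  t5: +7.6591
  t6: +1.4839
  t7: +0.3997
  t8: +0.8596
  t9: +2.6002
  t10: -0.0915
  t11: -0.1251
  t12: +1.2396
  t13: -0.4583
  t14: +0.0790
  t15: +0.6706
  t16: -0.5624
  t17: -0.5106
  t18: +0.1102
  t19: -1.1957
  t20: +0.2724
  t21: +1.8442
  t22: +0.4156
  t23: +0.8207
  t24: +1.1827
  t25: +0.0907
  t26: +0.3983
  t27: +0.0162
  t28: +1.5965
  t29: -1.1282
  t30: -0.2544
  t31: +0.8385
  t32: +0.0045
  t33: +1.1901
  t34: -0.0454
  t35: +0.1118
  t36: -0.4147
  t37: +2.1158
  t38: +0.2971
  t39: +2.2764
  t40: +0.1862
  t41: +2.4216
  t42: +0.0440
  t43: +1.0740
  t44: +0.6236
  t45: +0.1386
  t46: -0.0602
  t47: -2.9700
  t48: +1.5727
  t49: -0.3070
  t50: +1.0149
  t51: +0.8567
  t52: +4.0568
Σ = +40.0867 → |volume| = 40.09

Directed edges: 156 total, each appears once with its reverse present → watertight.

40.09 WATERTIGHT


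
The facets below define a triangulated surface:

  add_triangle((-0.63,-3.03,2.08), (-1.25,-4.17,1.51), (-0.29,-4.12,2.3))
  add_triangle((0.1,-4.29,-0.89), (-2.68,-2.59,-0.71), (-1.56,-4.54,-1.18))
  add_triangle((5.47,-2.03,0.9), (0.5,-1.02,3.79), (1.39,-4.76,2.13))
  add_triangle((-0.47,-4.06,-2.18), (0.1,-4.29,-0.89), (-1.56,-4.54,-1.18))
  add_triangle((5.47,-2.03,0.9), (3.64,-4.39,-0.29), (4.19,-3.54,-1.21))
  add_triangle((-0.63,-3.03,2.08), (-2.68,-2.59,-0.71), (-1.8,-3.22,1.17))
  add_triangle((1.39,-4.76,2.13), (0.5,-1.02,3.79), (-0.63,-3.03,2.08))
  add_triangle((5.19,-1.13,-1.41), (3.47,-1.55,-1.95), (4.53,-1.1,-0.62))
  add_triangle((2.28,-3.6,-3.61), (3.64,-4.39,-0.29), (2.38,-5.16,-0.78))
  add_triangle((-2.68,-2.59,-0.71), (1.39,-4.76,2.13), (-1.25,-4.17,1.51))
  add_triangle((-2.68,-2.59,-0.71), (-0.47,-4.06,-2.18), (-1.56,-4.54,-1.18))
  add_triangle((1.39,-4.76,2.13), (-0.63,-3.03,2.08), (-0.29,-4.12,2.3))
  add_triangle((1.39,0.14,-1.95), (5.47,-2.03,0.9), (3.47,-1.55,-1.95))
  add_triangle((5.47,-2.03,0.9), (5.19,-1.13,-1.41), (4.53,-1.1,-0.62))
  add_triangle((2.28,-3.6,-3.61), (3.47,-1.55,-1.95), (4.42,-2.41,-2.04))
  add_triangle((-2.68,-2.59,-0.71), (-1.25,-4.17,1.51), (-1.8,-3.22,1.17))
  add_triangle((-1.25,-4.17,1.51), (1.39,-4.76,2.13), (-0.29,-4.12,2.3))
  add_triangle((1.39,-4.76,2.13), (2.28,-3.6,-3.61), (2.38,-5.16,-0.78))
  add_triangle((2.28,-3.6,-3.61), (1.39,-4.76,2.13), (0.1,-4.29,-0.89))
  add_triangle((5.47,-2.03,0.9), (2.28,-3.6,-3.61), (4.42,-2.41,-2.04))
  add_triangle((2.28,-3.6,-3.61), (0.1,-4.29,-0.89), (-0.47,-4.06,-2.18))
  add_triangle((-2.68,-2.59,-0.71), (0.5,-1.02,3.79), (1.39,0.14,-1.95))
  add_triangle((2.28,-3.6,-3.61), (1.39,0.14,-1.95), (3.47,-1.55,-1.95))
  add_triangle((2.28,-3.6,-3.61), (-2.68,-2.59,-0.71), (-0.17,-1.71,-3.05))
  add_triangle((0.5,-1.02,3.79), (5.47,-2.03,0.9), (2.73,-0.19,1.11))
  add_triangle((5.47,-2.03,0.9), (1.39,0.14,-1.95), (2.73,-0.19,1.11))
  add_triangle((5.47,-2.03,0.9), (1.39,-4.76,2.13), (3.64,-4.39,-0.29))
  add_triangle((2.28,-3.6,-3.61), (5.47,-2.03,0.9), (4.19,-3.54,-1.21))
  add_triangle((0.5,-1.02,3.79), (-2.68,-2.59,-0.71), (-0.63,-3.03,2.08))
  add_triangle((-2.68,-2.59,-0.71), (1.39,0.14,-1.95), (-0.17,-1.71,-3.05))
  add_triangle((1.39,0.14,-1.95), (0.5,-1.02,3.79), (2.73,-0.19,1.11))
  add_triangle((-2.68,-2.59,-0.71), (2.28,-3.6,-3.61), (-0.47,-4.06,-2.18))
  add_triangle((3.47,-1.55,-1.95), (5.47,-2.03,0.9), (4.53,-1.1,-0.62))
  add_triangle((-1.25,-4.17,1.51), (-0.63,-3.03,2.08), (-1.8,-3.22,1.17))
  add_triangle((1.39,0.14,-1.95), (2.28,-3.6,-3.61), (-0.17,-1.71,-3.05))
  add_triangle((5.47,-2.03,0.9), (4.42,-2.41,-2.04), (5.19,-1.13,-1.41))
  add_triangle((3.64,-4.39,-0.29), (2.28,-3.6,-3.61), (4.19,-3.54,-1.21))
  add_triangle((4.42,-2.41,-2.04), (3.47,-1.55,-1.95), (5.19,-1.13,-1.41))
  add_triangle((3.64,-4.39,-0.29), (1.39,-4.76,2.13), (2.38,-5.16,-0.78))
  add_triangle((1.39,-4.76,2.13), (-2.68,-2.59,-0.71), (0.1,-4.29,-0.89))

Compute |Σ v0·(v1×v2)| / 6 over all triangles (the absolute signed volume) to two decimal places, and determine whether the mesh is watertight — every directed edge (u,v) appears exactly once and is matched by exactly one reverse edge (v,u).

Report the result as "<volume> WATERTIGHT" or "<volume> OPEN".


Per-triangle v0·(v1×v2)/6:
  t1: +0.4892
  t2: +0.2609
  t3: +12.8998
  t4: +1.4972
  t5: +3.6540
  t6: -0.2952
  t7: +4.1222
  t8: -0.5188
  t9: +4.4576
  t10: +2.6884
  t11: +1.5492
  t12: +0.3093
  t13: +2.0282
  t14: +0.2086
  t15: +1.2494
  t16: +0.9613
  t17: +1.3152
  t18: +0.6056
  t19: +7.5135
  t20: +4.1511
  t21: +3.2564
  t22: -3.5224
  t23: +2.7699
  t24: +4.8800
  t25: +3.2851
  t26: +2.0301
  t27: +8.7073
  t28: +2.4432
  t29: +2.4468
  t30: -0.0146
  t31: -0.7411
  t32: +1.4588
  t33: -1.6620
  t34: +0.5710
  t35: +2.7562
  t36: +3.5969
  t37: +3.5994
  t38: +0.6846
  t39: +4.2169
  t40: +5.9504
Σ = +95.8596 → |volume| = 95.86

Directed edges: 120 total, each appears once with its reverse present → watertight.

95.86 WATERTIGHT


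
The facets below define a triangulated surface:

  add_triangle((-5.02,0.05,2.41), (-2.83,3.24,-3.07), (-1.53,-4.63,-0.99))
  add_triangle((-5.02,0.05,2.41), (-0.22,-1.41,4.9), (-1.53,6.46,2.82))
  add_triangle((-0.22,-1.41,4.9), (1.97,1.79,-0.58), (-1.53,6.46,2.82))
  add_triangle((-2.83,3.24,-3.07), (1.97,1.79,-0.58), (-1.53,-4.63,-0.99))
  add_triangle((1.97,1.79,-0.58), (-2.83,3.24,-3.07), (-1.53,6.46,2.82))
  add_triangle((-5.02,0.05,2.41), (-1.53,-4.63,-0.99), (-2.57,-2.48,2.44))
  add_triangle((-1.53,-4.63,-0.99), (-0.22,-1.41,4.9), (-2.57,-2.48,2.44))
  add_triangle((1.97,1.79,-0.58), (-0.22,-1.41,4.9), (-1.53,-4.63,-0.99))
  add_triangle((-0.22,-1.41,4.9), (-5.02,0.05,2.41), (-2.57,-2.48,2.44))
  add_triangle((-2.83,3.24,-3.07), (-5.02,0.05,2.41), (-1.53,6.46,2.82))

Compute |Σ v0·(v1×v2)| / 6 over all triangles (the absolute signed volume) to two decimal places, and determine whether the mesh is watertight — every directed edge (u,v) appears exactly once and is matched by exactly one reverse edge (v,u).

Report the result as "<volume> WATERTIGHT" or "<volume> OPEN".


Per-triangle v0·(v1×v2)/6:
  t1: +21.8461
  t2: +28.3159
  t3: +13.4042
  t4: +6.9005
  t5: +14.5817
  t6: +8.3031
  t7: +7.5898
  t8: +5.7157
  t9: +8.6255
  t10: +29.4838
Σ = +144.7663 → |volume| = 144.77

Directed edges: 30 total, each appears once with its reverse present → watertight.

144.77 WATERTIGHT


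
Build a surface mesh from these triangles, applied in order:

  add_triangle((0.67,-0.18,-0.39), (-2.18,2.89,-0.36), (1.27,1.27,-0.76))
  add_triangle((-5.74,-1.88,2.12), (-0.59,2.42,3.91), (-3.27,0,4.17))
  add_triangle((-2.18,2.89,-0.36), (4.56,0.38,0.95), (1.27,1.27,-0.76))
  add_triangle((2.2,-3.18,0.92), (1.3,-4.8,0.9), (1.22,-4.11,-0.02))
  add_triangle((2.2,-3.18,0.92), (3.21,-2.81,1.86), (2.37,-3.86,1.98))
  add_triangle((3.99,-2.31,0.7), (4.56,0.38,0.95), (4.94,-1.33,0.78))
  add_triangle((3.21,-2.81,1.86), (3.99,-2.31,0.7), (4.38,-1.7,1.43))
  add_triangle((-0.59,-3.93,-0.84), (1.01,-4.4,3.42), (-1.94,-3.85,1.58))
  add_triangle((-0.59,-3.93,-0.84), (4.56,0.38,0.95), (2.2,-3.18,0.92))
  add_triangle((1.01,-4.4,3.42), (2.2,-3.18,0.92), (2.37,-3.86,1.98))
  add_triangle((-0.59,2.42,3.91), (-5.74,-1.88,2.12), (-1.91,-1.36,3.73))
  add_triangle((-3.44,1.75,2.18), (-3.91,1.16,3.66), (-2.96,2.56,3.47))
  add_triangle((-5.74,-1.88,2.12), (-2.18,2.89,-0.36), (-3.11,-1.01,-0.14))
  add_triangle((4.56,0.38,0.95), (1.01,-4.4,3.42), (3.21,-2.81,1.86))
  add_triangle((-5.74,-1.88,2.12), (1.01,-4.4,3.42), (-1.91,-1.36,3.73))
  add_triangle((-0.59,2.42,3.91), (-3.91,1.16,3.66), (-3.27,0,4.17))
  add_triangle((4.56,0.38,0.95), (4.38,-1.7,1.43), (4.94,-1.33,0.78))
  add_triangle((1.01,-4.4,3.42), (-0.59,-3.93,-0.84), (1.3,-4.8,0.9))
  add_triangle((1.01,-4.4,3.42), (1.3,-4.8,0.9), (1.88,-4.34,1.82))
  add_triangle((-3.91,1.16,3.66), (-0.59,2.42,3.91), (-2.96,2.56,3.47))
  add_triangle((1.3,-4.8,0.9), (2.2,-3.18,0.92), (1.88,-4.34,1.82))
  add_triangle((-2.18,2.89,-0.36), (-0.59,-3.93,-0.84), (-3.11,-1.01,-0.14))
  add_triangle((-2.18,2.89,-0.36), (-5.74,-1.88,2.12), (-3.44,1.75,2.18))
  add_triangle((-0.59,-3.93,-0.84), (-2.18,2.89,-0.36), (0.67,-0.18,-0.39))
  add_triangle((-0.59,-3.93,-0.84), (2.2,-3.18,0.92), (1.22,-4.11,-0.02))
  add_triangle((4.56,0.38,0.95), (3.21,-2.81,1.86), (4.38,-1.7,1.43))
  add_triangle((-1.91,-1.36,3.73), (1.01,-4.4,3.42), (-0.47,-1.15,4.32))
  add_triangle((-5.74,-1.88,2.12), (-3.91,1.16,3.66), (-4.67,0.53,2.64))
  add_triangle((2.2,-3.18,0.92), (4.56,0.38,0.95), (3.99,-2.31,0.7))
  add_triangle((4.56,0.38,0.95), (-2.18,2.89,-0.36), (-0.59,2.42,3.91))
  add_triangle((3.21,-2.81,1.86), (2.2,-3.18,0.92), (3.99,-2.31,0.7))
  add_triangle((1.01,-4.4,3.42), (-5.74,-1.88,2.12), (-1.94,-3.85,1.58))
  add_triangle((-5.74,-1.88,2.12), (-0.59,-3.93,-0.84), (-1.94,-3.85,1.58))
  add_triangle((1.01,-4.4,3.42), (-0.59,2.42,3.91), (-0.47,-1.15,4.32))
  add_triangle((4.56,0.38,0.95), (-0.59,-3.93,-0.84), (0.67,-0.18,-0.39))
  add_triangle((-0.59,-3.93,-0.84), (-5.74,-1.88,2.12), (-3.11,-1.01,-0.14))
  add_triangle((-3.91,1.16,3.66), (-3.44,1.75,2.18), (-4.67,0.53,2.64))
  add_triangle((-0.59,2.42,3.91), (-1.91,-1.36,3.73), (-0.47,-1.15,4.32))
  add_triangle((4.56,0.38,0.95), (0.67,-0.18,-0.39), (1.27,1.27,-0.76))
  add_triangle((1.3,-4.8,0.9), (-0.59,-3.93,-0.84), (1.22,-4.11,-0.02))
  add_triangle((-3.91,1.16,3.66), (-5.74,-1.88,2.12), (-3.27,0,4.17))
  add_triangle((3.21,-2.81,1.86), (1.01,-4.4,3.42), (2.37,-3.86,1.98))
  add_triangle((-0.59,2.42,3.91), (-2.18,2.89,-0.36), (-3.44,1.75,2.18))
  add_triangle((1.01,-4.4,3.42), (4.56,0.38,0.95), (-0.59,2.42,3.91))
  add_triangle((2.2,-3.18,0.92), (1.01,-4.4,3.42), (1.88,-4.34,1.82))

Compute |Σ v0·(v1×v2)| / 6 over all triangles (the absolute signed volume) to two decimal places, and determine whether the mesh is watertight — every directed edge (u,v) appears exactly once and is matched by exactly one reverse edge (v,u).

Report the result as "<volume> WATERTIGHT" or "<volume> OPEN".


Per-triangle v0·(v1×v2)/6:
  t1: +0.2877
  t2: -3.6227
  t3: +2.4752
  t4: +0.8744
  t5: +0.7459
  t6: -0.3267
  t7: +1.1394
  t8: +6.5193
  t9: +3.1946
  t10: +0.5888
  t11: +10.1555
  t12: +1.4723
  t13: +4.4334
  t14: +3.4472
  t15: +11.0236
  t16: +3.7453
  t17: +1.0760
  t18: +3.6637
  t19: +1.6090
  t20: +2.6571
  t21: +0.8952
  t22: +2.0245
  t23: +6.3423
  t24: +1.0482
  t25: -0.4193
  t26: +0.6592
  t27: +4.1445
  t28: +2.2291
  t29: -1.2627
  t30: +9.2380
  t31: +1.3061
  t32: +7.7568
  t33: +6.3402
  t34: +3.0303
  t35: +1.4334
  t36: +4.6154
  t37: +1.4028
  t38: +3.7917
  t39: +0.6522
  t40: +1.1812
  t41: +4.6461
  t42: +1.5664
  t43: +5.7273
  t44: +19.7670
  t45: +0.6689
Σ = +143.9438 → |volume| = 143.94

Directed edges: 135 total; 9 unmatched, e.g. (4.94,-1.33,0.78)→(3.99,-2.31,0.7) → open.

143.94 OPEN


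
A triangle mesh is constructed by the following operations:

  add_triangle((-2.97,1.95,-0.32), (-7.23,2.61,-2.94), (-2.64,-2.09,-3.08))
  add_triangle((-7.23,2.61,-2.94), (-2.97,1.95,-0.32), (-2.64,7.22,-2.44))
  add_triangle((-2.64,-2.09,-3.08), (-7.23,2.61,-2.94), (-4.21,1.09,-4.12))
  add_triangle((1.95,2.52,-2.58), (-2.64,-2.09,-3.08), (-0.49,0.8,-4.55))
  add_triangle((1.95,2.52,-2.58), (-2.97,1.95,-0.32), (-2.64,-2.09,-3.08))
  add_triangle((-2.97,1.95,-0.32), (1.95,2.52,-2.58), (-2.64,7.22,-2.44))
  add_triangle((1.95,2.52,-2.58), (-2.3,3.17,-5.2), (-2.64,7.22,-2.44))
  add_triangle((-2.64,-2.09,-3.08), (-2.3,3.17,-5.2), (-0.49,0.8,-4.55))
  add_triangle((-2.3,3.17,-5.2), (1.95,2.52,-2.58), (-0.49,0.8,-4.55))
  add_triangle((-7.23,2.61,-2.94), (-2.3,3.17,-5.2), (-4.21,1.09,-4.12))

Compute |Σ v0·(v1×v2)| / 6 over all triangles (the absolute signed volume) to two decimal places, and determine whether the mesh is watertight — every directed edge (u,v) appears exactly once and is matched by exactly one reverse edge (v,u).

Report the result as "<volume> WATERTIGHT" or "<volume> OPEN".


Per-triangle v0·(v1×v2)/6:
  t1: +1.1327
  t2: +8.1492
  t3: +7.7908
  t4: +0.8287
  t5: -10.5393
  t6: -3.5227
  t7: +16.6387
  t8: +7.4209
  t9: +6.5375
  t10: +8.9978
Σ = +43.4344 → |volume| = 43.43

Directed edges: 30 total; 6 unmatched, e.g. (-2.64,7.22,-2.44)→(-7.23,2.61,-2.94) → open.

43.43 OPEN


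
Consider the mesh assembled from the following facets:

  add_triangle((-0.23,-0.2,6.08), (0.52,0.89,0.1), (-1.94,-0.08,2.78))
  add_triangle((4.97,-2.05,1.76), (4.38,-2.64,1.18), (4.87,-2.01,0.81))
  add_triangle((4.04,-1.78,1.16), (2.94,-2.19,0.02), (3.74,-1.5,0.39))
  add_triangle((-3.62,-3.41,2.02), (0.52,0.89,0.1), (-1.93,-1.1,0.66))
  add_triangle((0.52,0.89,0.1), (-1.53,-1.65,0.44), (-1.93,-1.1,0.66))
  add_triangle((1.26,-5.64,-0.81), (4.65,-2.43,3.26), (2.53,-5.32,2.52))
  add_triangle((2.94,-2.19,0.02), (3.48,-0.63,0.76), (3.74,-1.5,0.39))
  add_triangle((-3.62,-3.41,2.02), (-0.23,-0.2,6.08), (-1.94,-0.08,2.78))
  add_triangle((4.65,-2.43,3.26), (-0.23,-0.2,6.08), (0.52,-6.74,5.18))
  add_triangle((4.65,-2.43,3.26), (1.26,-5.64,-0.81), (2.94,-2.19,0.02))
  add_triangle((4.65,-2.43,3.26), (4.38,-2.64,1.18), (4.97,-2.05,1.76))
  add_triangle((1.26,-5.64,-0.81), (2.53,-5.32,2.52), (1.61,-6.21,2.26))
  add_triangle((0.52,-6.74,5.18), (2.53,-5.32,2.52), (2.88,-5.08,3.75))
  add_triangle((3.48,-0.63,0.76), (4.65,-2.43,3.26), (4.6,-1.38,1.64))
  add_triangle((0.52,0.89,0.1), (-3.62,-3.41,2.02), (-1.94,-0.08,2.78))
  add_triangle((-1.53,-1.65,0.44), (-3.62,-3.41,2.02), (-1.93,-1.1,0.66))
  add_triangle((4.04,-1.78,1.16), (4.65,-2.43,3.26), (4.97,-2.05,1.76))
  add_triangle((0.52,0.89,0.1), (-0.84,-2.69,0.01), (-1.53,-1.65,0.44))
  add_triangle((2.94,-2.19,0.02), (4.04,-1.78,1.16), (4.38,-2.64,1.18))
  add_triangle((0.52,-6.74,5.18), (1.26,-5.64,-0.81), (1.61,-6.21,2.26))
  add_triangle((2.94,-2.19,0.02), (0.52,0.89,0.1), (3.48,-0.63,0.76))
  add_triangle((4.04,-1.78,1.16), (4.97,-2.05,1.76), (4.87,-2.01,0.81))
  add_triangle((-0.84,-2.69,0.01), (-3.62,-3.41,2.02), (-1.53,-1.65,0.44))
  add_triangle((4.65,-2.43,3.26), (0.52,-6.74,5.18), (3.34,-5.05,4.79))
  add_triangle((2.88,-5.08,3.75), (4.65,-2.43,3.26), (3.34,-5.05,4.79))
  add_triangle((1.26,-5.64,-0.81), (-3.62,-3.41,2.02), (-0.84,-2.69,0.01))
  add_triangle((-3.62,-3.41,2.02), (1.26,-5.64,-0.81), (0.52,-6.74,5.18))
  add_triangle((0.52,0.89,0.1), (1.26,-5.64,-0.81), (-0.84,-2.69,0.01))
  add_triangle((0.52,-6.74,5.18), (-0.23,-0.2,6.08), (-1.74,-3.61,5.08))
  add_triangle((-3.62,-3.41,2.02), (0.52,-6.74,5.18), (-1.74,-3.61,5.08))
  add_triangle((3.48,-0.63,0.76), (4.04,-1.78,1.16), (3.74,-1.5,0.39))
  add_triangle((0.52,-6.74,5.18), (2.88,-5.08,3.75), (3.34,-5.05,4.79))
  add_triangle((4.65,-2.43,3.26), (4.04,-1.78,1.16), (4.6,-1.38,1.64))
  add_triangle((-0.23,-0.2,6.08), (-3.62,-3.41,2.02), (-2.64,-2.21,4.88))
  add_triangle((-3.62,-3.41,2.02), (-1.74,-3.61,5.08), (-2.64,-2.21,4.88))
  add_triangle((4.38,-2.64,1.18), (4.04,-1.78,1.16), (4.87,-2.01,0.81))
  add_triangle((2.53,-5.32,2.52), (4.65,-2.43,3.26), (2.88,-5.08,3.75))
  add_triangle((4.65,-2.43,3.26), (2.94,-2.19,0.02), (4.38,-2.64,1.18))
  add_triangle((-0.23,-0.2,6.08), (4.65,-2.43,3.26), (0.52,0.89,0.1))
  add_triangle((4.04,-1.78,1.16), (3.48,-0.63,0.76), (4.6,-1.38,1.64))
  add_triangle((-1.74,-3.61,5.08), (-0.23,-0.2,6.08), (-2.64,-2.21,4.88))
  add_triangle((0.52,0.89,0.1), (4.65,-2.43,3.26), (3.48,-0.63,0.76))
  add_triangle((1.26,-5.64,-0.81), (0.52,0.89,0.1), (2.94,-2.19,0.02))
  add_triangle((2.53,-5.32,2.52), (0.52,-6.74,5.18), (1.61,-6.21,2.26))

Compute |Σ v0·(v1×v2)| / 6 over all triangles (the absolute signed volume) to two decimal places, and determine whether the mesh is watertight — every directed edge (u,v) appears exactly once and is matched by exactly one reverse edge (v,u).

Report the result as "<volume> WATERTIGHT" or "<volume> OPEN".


Per-triangle v0·(v1×v2)/6:
  t1: +1.6670
  t2: +0.6310
  t3: +0.4940
  t4: +0.2697
  t5: -0.0536
  t6: +8.1278
  t7: -0.1134
  t8: +6.2578
  t9: +30.0918
  t10: +7.0225
  t11: +1.2710
  t12: +3.2871
  t13: +4.0171
  t14: +0.1271
  t15: -0.0015
  t16: +0.2318
  t17: -0.2666
  t18: -0.0941
  t19: +0.3474
  t20: +4.2073
  t21: +0.3681
  t22: -0.0858
  t23: +0.4162
  t24: +0.0590
  t25: +2.3506
  t26: +1.7670
  t27: +22.9974
  t28: -0.2301
  t29: +12.8020
  t30: +11.4190
  t31: +0.3921
  t32: +3.0513
  t33: +0.9201
  t34: -0.9599
  t35: +4.7375
  t36: -0.2884
  t37: +3.2953
  t38: +0.4023
  t39: +5.5537
  t40: +0.2983
  t41: +5.3519
  t42: +1.2687
  t43: +0.2901
  t44: +3.9898
Σ = +147.6872 → |volume| = 147.69

Directed edges: 132 total, each appears once with its reverse present → watertight.

147.69 WATERTIGHT
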